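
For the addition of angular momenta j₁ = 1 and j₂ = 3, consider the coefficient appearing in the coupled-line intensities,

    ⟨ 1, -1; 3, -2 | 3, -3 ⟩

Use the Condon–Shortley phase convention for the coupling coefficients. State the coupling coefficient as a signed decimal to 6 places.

√[7·1!1!5!/8! · 0!2!1!5!0!6!] = √(3600)
  +(−1)^1/∏(1,0,1,0,0,5)! = -1/120  (running -1/120)
⟨..|..⟩ = √(3600)·(-1/120) = -0.500000

−√(1/4) = -0.500000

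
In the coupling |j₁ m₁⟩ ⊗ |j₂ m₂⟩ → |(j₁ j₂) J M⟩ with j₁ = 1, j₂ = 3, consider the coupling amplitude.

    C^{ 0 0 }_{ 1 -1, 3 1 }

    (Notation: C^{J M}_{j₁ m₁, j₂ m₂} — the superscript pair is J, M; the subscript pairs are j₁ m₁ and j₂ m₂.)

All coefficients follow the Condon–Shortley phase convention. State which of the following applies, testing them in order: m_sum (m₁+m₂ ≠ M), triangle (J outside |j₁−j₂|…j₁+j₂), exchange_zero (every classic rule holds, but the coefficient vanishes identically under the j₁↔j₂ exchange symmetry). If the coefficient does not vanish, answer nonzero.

triangle

m-sum: m₁+m₂ = -1+1 = 0, M = 0  ✓
triangle: need |j₁−j₂| ≤ J ≤ j₁+j₂, i.e. J ∈ [2, 4]; J = 0 is outside ✗ ⇒ coefficient is 0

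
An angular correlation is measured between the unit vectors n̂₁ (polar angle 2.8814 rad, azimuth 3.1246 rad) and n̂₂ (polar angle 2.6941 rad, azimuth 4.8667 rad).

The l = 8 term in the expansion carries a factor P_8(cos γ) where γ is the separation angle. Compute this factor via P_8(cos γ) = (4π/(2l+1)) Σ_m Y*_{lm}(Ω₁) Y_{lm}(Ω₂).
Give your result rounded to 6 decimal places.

-0.281179

Expand P_8 via completeness: Σ_{m} conj(Y_{8,m}) at Ω₁ times Y_{8,m} at Ω₂ —
  [-8]  conj(Y_{8,-8})(Ω₁) = (0.000010, -0.000001) ; Y_{8,-8}(Ω₂) = (0.000209, -0.000598) ; Δ = (0.000000, -0.000000)
  [-7]  conj(Y_{8,-7})(Ω₁) = (0.000148, -0.000018) ; Y_{8,-7}(Ω₂) = (0.004656, 0.002487) ; Δ = (0.000001, 0.000000)
  [-6]  conj(Y_{8,-6})(Ω₁) = (0.001412, -0.000144) ; Y_{8,-6}(Ω₂) = (-0.016622, 0.022097) ; Δ = (-0.000020, 0.000034)
  [-5]  conj(Y_{8,-5})(Ω₁) = (0.009712, -0.000827) ; Y_{8,-5}(Ω₂) = (-0.071268, -0.073269) ; Δ = (-0.000753, -0.000653)
  [-4]  conj(Y_{8,-4})(Ω₁) = (0.049384, -0.003362) ; Y_{8,-4}(Ω₂) = (0.220562, -0.156545) ; Δ = (0.010366, -0.008472)
  [-3]  conj(Y_{8,-3})(Ω₁) = (0.182710, -0.009322) ; Y_{8,-3}(Ω₂) = (0.217412, 0.435602) ; Δ = (0.043784, 0.077562)
  [-2]  conj(Y_{8,-2})(Ω₁) = (0.460058, -0.015641) ; Y_{8,-2}(Ω₂) = (-0.468039, 0.149215) ; Δ = (-0.212991, 0.075968)
  [-1]  conj(Y_{8,-1})(Ω₁) = (0.648912, -0.011028) ; Y_{8,-1}(Ω₂) = (-0.002551, -0.016403) ; Δ = (-0.001837, -0.010616)
  [+0]  conj(Y_{8,0})(Ω₁) = (0.120705, -0.000000) ; Y_{8,0}(Ω₂) = (-0.476226, 0.000000) ; Δ = (-0.057483, 0.000000)
  [+1]  conj(Y_{8,1})(Ω₁) = (-0.648912, -0.011028) ; Y_{8,1}(Ω₂) = (0.002551, -0.016403) ; Δ = (-0.001837, 0.010616)
  [+2]  conj(Y_{8,2})(Ω₁) = (0.460058, 0.015641) ; Y_{8,2}(Ω₂) = (-0.468039, -0.149215) ; Δ = (-0.212991, -0.075968)
  [+3]  conj(Y_{8,3})(Ω₁) = (-0.182710, -0.009322) ; Y_{8,3}(Ω₂) = (-0.217412, 0.435602) ; Δ = (0.043784, -0.077562)
  [+4]  conj(Y_{8,4})(Ω₁) = (0.049384, 0.003362) ; Y_{8,4}(Ω₂) = (0.220562, 0.156545) ; Δ = (0.010366, 0.008472)
  [+5]  conj(Y_{8,5})(Ω₁) = (-0.009712, -0.000827) ; Y_{8,5}(Ω₂) = (0.071268, -0.073269) ; Δ = (-0.000753, 0.000653)
  [+6]  conj(Y_{8,6})(Ω₁) = (0.001412, 0.000144) ; Y_{8,6}(Ω₂) = (-0.016622, -0.022097) ; Δ = (-0.000020, -0.000034)
  [+7]  conj(Y_{8,7})(Ω₁) = (-0.000148, -0.000018) ; Y_{8,7}(Ω₂) = (-0.004656, 0.002487) ; Δ = (0.000001, -0.000000)
  [+8]  conj(Y_{8,8})(Ω₁) = (0.000010, 0.000001) ; Y_{8,8}(Ω₂) = (0.000209, 0.000598) ; Δ = (0.000000, 0.000000)
Accumulated sum (-0.380384, 0.000000); after 4π/(2l+1) scaling, (-0.281179, 0.000000) ⇒ P_8 = -0.281179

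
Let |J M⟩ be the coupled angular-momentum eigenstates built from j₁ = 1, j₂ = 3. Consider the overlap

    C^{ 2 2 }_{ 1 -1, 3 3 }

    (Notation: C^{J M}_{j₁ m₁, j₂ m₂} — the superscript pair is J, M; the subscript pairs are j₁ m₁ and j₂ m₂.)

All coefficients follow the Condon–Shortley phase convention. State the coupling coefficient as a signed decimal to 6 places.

triangle: 2!×0!×4!/7! = 48/5040
(j±m)!: 0!×2!×6!×0!×4!×0! = 34560
prefactor² = (2J+1)×Δ×N² = 11520/7
  k=2: +1/(2!×0!×0!×4!×0!×0!) = 1/48
Σ = 1/48  ⇒  CG² = 11520/7×(1/48)² = 5/7
CG = +√(5/7) = +0.845154

+√(5/7) = +0.845154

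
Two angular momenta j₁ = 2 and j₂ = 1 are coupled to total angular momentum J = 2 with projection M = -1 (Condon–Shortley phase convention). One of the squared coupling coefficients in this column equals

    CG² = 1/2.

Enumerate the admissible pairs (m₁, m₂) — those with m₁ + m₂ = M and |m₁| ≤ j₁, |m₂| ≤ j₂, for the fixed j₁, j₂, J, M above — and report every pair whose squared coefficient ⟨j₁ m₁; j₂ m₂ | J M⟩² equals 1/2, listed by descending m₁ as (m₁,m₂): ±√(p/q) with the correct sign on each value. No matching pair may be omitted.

Admissible pairs with m₁+m₂ = M = -1: (-2,1), (-1,0), (0,-1)
  (m₁,m₂)=(0,-1): CG² = 1/2, CG = +√(1/2)   ← matches the target
  (m₁,m₂)=(-1,0): CG² = 1/6, CG = −√(1/6)
  (m₁,m₂)=(-2,1): CG² = 1/3, CG = −√(1/3)
Pairs with CG² = 1/2: (0,-1): +√(1/2)

(0,-1): +√(1/2)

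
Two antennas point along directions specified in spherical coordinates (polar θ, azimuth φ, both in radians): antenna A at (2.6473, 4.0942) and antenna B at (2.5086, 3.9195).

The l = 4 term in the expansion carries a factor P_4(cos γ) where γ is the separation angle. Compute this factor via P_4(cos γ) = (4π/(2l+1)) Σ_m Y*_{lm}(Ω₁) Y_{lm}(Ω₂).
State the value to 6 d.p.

0.865534

Term-by-term m-sum for l=4 (normalisation 4π/9 = 1.396263):
  term(m=-4) = +0.000930+0.000781i   from Y*(Ω₁)=-0.017586-0.013900i, Y(Ω₂)=-0.054168-0.001624i
  term(m=-3) = +0.021279+0.012300i   from Y*(Ω₁)=-0.112942+0.032939i, Y(Ω₂)=-0.144366-0.151005i
  term(m=-2) = +0.130088+0.047397i   from Y*(Ω₁)=-0.109337+0.314666i, Y(Ω₂)=+0.006226-0.415578i
  term(m=-1) = +0.165027+0.029127i   from Y*(Ω₁)=+0.277624+0.390372i, Y(Ω₂)=+0.249214-0.245508i
  term(m=+0) = -0.014755+0.000000i   from Y*(Ω₁)=+0.081489-0.000000i, Y(Ω₂)=-0.181065+0.000000i
  term(m=+1) = +0.165027-0.029127i   from Y*(Ω₁)=-0.277624+0.390372i, Y(Ω₂)=-0.249214-0.245508i
  term(m=+2) = +0.130088-0.047397i   from Y*(Ω₁)=-0.109337-0.314666i, Y(Ω₂)=+0.006226+0.415578i
  term(m=+3) = +0.021279-0.012300i   from Y*(Ω₁)=+0.112942+0.032939i, Y(Ω₂)=+0.144366-0.151005i
  term(m=+4) = +0.000930-0.000781i   from Y*(Ω₁)=-0.017586+0.013900i, Y(Ω₂)=-0.054168+0.001624i
Σ over m = +0.619893-0.000000i; ×(4π/9) → +0.865534-0.000000i. Real part: 0.865534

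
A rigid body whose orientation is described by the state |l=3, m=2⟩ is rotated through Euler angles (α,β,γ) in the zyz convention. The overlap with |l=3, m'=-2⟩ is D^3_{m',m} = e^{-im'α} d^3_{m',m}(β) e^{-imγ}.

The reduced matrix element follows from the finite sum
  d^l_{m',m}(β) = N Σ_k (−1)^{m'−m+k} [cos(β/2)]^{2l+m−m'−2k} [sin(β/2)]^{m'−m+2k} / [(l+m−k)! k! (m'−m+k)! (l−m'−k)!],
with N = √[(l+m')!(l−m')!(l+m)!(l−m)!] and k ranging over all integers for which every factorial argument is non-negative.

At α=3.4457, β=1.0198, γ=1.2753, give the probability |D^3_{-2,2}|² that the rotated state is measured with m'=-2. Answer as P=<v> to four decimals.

P=0.0411

Split into d^3_{-2,2}(β=1.0198) × two z-phases.
Half-angle: c=0.872793, s=0.488090. N=√(1·120·120·1)=120.000000
The bounds max(0,m−m')=4 and min(l+m,l−m')=5 give 2 terms
  k=4: (−1)^0·120.0000/(24)·0.8728^2·0.4881^4 = +0.216168
  k=5: (−1)^1·120.0000/(120)·0.8728^0·0.4881^6 = -0.013521
d^3_{-2,2}(1.0198) = +0.216168 -0.013521 = +0.202648
|D^3_{-2,2}|² = |d^3_{-2,2}(β)|² = (+0.202648)² = 0.041066 (the z-rotation phases have unit modulus)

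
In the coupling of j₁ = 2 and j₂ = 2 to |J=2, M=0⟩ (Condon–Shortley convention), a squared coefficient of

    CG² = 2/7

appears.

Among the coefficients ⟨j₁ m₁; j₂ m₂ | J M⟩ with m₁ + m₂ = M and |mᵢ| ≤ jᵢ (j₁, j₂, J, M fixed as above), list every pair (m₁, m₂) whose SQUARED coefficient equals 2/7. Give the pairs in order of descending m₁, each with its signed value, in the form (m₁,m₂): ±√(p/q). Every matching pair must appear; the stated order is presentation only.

Admissible pairs with m₁+m₂ = M = 0: (-2,2), (-1,1), (0,0), (1,-1), (2,-2)
  (m₁,m₂)=(2,-2): CG² = 2/7, CG = +√(2/7)   ← matches the target
  (m₁,m₂)=(1,-1): CG² = 1/14, CG = +√(1/14)
  (m₁,m₂)=(0,0): CG² = 2/7, CG = −√(2/7)   ← matches the target
  (m₁,m₂)=(-1,1): CG² = 1/14, CG = +√(1/14)
  (m₁,m₂)=(-2,2): CG² = 2/7, CG = +√(2/7)   ← matches the target
Pairs with CG² = 2/7: (2,-2): +√(2/7); (0,0): −√(2/7); (-2,2): +√(2/7)

(2,-2): +√(2/7); (0,0): −√(2/7); (-2,2): +√(2/7)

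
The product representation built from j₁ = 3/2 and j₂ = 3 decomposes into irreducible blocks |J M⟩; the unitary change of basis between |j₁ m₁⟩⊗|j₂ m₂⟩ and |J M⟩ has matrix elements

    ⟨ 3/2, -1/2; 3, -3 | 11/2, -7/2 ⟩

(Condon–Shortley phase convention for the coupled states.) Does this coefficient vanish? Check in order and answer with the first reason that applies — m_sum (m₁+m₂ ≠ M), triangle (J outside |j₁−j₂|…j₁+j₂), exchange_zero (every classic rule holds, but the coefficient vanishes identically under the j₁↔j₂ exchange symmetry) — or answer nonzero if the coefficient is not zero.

triangle

m-sum: m₁+m₂ = -1/2+(-3) = -7/2, M = -7/2  ✓
triangle: need |j₁−j₂| ≤ J ≤ j₁+j₂, i.e. J ∈ [3/2, 9/2]; J = 11/2 is outside ✗ ⇒ coefficient is 0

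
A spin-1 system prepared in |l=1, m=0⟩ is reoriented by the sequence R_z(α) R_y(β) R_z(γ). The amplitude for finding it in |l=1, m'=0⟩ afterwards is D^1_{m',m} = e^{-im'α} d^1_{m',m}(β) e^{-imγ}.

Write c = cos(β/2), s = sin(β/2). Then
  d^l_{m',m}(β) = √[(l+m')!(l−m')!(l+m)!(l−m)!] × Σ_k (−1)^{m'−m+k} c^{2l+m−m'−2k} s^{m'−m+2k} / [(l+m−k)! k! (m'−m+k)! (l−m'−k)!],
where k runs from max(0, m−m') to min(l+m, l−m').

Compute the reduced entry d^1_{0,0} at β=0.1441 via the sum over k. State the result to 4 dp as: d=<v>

d=0.9896

d^1_{0,0}(β=0.1441) via the finite sum:
Half-angle: c=0.997406, s=0.071988. N=√(1·1·1·1)=1.000000
k: max(0,(0)−(0))=0 … min(1+(0),1−(0))=1
  k=0: (−1)^0·1.0000/(1)·0.9974^2·0.0720^0 = +0.994818
  k=1: (−1)^1·1.0000/(1)·0.9974^0·0.0720^2 = -0.005182
d^1_{0,0}(0.1441) = +0.994818 -0.005182 = +0.989636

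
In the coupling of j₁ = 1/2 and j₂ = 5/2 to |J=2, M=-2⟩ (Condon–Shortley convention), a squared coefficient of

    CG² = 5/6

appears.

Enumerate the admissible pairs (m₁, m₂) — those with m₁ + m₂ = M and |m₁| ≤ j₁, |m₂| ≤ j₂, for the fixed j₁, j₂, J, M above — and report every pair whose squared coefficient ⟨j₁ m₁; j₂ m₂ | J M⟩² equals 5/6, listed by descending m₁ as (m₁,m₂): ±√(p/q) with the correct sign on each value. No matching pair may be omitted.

(1/2,-5/2): +√(5/6)

Admissible pairs with m₁+m₂ = M = -2: (-1/2,-3/2), (1/2,-5/2)
  (m₁,m₂)=(1/2,-5/2): CG² = 5/6, CG = +√(5/6)   ← matches the target
  (m₁,m₂)=(-1/2,-3/2): CG² = 1/6, CG = −√(1/6)
Pairs with CG² = 5/6: (1/2,-5/2): +√(5/6)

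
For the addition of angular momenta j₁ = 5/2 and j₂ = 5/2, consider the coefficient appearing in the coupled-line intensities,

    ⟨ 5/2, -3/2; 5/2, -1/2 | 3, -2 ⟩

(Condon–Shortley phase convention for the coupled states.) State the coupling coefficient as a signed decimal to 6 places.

√[7·2!3!3!/9! · 1!4!2!3!1!5!] = √(48)
  +(−1)^1/∏(1,1,3,1,0,2)! = -1/12  (running -1/12)
  +(−1)^2/∏(2,0,2,0,1,3)! = 1/24  (running -1/24)
⟨..|..⟩ = √(48)·(-1/24) = -0.288675

-0.288675  (= −√(1/12))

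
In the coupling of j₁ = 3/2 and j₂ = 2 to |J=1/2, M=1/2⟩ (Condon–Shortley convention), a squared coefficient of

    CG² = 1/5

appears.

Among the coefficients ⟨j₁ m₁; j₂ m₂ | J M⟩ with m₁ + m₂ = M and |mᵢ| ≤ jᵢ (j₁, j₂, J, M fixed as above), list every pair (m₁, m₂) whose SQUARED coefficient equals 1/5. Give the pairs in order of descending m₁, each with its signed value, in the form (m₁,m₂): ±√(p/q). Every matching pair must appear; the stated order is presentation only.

Admissible pairs with m₁+m₂ = M = 1/2: (-3/2,2), (-1/2,1), (1/2,0), (3/2,-1)
  (m₁,m₂)=(3/2,-1): CG² = 1/10, CG = +√(1/10)
  (m₁,m₂)=(1/2,0): CG² = 1/5, CG = −√(1/5)   ← matches the target
  (m₁,m₂)=(-1/2,1): CG² = 3/10, CG = +√(3/10)
  (m₁,m₂)=(-3/2,2): CG² = 2/5, CG = −√(2/5)
Pairs with CG² = 1/5: (1/2,0): −√(1/5)

(1/2,0): −√(1/5)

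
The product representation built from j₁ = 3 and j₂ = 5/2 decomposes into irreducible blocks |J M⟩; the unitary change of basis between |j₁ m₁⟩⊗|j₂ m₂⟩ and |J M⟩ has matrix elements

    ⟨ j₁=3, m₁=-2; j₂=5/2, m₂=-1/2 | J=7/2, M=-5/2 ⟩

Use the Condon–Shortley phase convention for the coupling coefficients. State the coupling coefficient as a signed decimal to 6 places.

j₁+j₂−J=2  J+j₁−j₂=4  J−j₁+j₂=3  j₁+j₂+J+1=10
(j₁±m₁, j₂±m₂, J±M) = (1,5,2,3,1,6)
P² = 4608/7
sum k=1..2:
  [1] −1/48 = -1/48
  [2] +1/72 = 1/72
S = -1/144
C² = P²·S² = 2/63 ; C = -0.178174

-0.178174  (= −√(2/63))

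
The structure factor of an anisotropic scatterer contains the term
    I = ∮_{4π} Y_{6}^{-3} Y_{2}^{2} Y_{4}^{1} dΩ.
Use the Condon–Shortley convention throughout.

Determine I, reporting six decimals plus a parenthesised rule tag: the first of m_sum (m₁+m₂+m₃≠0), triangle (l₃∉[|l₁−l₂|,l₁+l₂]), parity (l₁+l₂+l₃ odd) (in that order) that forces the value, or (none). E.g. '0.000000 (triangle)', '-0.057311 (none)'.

Checks pass: Σm=0; 12 even; l₃=4∈[4,8].
(2·6+1)(2·2+1)(2·4+1) = 585
Δ: 4! 8! 0! / 13! → 1/6435
sum: t=2:+1/2304 = 1/2304
3j²(6 2 4; 0 0 0) = Δ·Π!·Σ² = 5/143  (sign +1)
sum: t=4:+1/17280 = 1/17280
3j²(6 2 4; -3 2 1) = Δ·Π!·Σ² = 14/715  (sign -1)
combine: 4πI² = 585·5/143·14/715 = 630/1573
take √, sign -1: I = -0.17852580
No selection rule forces the value: the integral is nonzero (none).

-0.178526 (none)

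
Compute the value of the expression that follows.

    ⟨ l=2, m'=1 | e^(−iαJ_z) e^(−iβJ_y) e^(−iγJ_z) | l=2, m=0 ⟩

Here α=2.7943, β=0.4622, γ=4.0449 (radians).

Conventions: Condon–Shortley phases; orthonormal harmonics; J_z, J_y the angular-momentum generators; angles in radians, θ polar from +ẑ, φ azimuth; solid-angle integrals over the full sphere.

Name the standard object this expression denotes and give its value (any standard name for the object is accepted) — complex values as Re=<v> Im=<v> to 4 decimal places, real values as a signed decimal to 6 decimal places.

Wigner D-matrix element, Re=0.4596 Im=0.1664

This is a Wigner D-matrix element — the rotation-matrix element ⟨l m'| R(α,β,γ) |l m⟩ in the angular-momentum basis.
D^2_{1,0}(2.7943,0.4622,4.0449) = e^{-i·1·2.7943}·d^2_{1,0}(0.4622)·e^{-i·0·4.0449}. Compute d first:
Half-angle: c=0.973415, s=0.229048. N=√(6·1·2·2)=4.898979
k∈{0,1} keeps every argument non-negative
  k=0: (−1)^1·4.8990/(2)·0.9734^3·0.2290^1 = -0.517484
  k=1: (−1)^2·4.8990/(2)·0.9734^1·0.2290^3 = +0.028652
d^2_{1,0}(0.4622) = -0.517484 +0.028652 = -0.488832
Phases: e^{-i·(1)·2.7943}=-0.940298-0.340353i, e^{-i·(0)·4.0449}=+1.000000+0.000000i ⇒ D=+0.459648+0.166376i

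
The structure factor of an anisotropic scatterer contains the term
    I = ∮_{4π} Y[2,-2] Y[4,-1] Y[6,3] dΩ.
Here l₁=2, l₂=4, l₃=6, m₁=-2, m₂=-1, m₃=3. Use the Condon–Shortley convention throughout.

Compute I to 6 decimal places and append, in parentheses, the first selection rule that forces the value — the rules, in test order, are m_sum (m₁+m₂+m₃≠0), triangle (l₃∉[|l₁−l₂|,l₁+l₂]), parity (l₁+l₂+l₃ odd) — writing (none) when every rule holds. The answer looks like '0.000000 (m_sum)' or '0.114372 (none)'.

Checks pass: Σm=0; 12 even; l₃=6∈[2,6].
(2·2+1)(2·4+1)(2·6+1) = 585
Δ: 0! 4! 8! / 13! → 1/6435
sum: t=0:+1/2304 = 1/2304
3j²(2 4 6; 0 0 0) = Δ·Π!·Σ² = 5/143  (sign +1)
sum: t=0:+1/17280 = 1/17280
3j²(2 4 6; -2 -1 3) = Δ·Π!·Σ² = 14/715  (sign -1)
combine: 4πI² = 585·5/143·14/715 = 630/1573
take √, sign -1: I = -0.17852580
No selection rule forces the value: the integral is nonzero (none).

-0.178526 (none)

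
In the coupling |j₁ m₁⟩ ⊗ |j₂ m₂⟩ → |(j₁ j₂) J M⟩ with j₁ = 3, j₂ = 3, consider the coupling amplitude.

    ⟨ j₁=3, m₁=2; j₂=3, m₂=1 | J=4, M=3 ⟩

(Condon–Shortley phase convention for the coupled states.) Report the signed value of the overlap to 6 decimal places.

−√(1/11) = -0.301511

√[9·2!4!4!/11! · 5!1!4!2!7!1!] = √(82944/11)
  +(−1)^0/∏(0,2,1,4,3,0)! = 1/288  (running 1/288)
  +(−1)^1/∏(1,1,0,3,4,1)! = -1/144  (running -1/288)
⟨..|..⟩ = √(82944/11)·(-1/288) = -0.301511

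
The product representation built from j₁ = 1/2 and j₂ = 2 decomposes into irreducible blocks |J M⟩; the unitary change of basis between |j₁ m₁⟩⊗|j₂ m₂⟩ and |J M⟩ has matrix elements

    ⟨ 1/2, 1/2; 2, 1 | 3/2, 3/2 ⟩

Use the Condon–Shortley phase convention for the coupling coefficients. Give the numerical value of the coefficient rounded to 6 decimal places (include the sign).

+√(1/5) ≈ +0.447214

triangle: 1!×0!×3!/5! = 6/120
(j±m)!: 1!×0!×3!×1!×3!×0! = 36
prefactor² = (2J+1)×Δ×N² = 36/5
  k=0: +1/(0!×1!×0!×3!×0!×0!) = 1/6
Σ = 1/6  ⇒  CG² = 36/5×(1/6)² = 1/5
CG = +√(1/5) = +0.447214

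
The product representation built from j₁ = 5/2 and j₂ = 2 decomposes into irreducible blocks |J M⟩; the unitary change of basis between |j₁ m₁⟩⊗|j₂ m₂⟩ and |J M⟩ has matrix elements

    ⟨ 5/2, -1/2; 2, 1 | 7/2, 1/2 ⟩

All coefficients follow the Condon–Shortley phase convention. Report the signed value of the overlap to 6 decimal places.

√[8·1!4!3!/9! · 2!3!3!1!4!3!] = √(1152/35)
  +(−1)^0/∏(0,1,3,3,1,0)! = 1/36  (running 1/36)
  +(−1)^1/∏(1,0,2,2,2,1)! = -1/8  (running -7/72)
⟨..|..⟩ = √(1152/35)·(-7/72) = -0.557773

−√(14/45) = -0.557773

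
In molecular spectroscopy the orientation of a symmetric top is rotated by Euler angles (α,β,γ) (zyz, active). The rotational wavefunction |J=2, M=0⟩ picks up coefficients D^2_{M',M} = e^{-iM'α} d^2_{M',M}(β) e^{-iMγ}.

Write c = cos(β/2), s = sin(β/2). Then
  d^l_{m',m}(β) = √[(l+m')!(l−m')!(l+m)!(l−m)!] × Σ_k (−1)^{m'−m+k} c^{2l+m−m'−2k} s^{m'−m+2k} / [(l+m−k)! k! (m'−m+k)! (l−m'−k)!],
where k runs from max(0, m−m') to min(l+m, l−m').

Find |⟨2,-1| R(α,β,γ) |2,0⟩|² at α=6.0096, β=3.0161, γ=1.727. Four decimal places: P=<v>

P=0.0231

Split into d^2_{-1,0}(β=3.0161) × two z-phases.
c=cos(3.016100/2)=0.062705, s=sin(3.016100/2)=0.998032; N=√[1·6·2·2]=4.898979
k: max(0,(0)−(-1))=1 … min(2+(0),2−(-1))=2
  k=1: (−1)^0·4.8990/(2)·0.0627^3·0.9980^1 = +0.000603
  k=2: (−1)^1·4.8990/(2)·0.0627^1·0.9980^3 = -0.152691
d^2_{-1,0}(3.0161) = +0.000603 -0.152691 = -0.152088
|D^2_{-1,0}|² = |d^2_{-1,0}(β)|² = (-0.152088)² = 0.023131 (the z-rotation phases have unit modulus)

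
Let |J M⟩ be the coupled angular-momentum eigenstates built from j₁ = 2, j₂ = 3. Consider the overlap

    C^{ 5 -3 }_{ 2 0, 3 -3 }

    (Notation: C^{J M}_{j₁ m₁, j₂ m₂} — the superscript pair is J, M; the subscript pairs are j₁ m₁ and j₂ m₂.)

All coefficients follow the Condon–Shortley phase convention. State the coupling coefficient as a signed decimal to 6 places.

+0.365148

triangle: 0!×4!×6!/11! = 17280/39916800
(j±m)!: 2!×2!×0!×6!×2!×8! = 232243200
prefactor² = (2J+1)×Δ×N² = 1105920
  k=0: +1/(0!×0!×2!×0!×2!×6!) = 1/2880
Σ = 1/2880  ⇒  CG² = 1105920×(1/2880)² = 2/15
CG = +√(2/15) = +0.365148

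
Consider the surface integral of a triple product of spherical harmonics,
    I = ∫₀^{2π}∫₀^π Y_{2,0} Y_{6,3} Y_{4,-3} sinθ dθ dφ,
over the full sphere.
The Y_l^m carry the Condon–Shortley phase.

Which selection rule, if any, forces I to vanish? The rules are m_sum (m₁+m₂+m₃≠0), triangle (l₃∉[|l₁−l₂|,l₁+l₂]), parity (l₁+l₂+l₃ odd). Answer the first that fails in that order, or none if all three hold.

Σmᵢ = 0  ✓
l₃∈[|l₁−l₂|,l₁+l₂]=[4,8], have l₃=4  ✓
Σlᵢ = 12 ⇒ even  ✓

none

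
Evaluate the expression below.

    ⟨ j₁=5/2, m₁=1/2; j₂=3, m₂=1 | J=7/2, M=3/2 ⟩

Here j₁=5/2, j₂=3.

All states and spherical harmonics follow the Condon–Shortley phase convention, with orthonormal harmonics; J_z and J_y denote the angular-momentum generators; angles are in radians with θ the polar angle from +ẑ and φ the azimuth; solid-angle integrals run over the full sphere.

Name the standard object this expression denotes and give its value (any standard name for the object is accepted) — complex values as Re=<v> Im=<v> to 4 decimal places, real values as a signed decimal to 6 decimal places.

Clebsch–Gordan coefficient, −√(5/21) ≈ -0.487950

This is a Clebsch–Gordan (vector-coupling) coefficient.
√[8·2!3!4!/10! · 3!2!4!2!5!2!] = √(3072/35)
  +(−1)^0/∏(0,2,2,4,1,0)! = 1/96  (running 1/96)
  +(−1)^1/∏(1,1,1,3,2,1)! = -1/12  (running -7/96)
  +(−1)^2/∏(2,0,0,2,3,2)! = 1/48  (running -5/96)
⟨..|..⟩ = √(3072/35)·(-5/96) = -0.487950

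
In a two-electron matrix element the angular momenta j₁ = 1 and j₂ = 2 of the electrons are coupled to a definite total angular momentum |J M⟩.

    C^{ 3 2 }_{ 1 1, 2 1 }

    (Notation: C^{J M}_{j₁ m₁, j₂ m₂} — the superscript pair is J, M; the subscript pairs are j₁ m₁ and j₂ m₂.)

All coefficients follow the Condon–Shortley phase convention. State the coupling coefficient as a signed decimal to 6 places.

+√(2/3) ≈ +0.816497

triangle: 0!·2!·4!/7! = 48/5040
(j±m)!: 2!·0!·3!·1!·5!·1! = 1440
prefactor² = (2J+1)·Δ·N² = 96
  k=0: +1/(0!·0!·0!·3!·2!·1!) = 1/12
Σ = 1/12  ⇒  CG² = 96·(1/12)² = 2/3
CG = +√(2/3) = +0.816497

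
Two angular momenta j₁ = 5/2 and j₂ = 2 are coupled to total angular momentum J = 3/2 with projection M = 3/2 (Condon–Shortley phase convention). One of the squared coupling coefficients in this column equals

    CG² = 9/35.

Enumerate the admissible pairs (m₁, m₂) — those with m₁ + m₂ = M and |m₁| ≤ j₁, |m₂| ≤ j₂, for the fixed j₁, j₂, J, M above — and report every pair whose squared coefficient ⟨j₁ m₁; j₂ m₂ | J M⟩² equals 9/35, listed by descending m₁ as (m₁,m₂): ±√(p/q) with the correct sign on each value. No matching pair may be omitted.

Admissible pairs with m₁+m₂ = M = 3/2: (-1/2,2), (1/2,1), (3/2,0), (5/2,-1)
  (m₁,m₂)=(5/2,-1): CG² = 2/7, CG = +√(2/7)
  (m₁,m₂)=(3/2,0): CG² = 12/35, CG = −√(12/35)
  (m₁,m₂)=(1/2,1): CG² = 9/35, CG = +√(9/35)   ← matches the target
  (m₁,m₂)=(-1/2,2): CG² = 4/35, CG = −√(4/35)
Pairs with CG² = 9/35: (1/2,1): +√(9/35)

(1/2,1): +√(9/35)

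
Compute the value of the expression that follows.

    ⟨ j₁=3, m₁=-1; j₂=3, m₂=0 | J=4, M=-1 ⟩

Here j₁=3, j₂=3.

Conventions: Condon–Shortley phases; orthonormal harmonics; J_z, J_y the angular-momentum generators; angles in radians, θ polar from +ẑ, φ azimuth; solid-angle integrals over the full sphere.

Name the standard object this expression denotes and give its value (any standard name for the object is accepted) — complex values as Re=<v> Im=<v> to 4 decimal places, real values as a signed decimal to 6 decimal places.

Clebsch–Gordan coefficient, −√(15/154) ≈ -0.312094

This is a Clebsch–Gordan (vector-coupling) coefficient.
j₁+j₂−J=2  J+j₁−j₂=4  J−j₁+j₂=4  j₁+j₂+J+1=11
(j₁±m₁, j₂±m₂, J±M) = (2,4,3,3,3,5)
P² = 124416/385
sum k=0..2:
  [0] +1/288 = 1/288
  [1] −1/24 = -1/24
  [2] +1/48 = 1/48
S = -5/288
C² = P²·S² = 15/154 ; C = -0.312094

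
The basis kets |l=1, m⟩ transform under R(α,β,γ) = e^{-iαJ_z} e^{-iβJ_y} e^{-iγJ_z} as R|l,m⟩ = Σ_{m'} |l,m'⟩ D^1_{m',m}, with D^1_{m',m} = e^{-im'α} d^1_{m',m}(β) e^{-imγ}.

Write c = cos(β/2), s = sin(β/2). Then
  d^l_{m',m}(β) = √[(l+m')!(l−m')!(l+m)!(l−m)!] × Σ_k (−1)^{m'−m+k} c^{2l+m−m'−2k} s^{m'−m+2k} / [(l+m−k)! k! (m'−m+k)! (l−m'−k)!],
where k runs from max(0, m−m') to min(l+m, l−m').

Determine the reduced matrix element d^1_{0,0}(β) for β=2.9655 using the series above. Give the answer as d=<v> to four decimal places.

d^1_{0,0}(β=2.9655) via the finite sum:
With c≡cos(β/2)=0.087933 and s≡sin(β/2)=0.996126, N=[1·1·1·1]^{1/2}=1.000000
The bounds max(0,m−m')=0 and min(l+m,l−m')=1 give 2 terms
  k=0: (−1)^0·1.0000/(1)·0.0879^2·0.9961^0 = +0.007732
  k=1: (−1)^1·1.0000/(1)·0.0879^0·0.9961^2 = -0.992268
d^1_{0,0}(2.9655) = +0.007732 -0.992268 = -0.984536

d=-0.9845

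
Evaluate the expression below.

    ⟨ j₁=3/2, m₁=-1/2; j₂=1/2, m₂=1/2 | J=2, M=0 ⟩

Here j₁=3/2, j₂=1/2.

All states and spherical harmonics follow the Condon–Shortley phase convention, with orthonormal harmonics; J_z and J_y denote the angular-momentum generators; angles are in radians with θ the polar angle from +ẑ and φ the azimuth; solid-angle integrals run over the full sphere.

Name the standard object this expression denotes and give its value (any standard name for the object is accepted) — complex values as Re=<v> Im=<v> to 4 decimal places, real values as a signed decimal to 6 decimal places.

Clebsch–Gordan coefficient, +√(1/2) ≈ +0.707107

This is a Clebsch–Gordan (vector-coupling) coefficient.
triangle: 0!*3!*1!/5! = 6/120
(j±m)!: 1!*2!*1!*0!*2!*2! = 8
prefactor² = (2J+1)*Δ*N² = 2
  k=0: +1/(0!*0!*2!*1!*1!*0!) = 1/2
Σ = 1/2  ⇒  CG² = 2*(1/2)² = 1/2
CG = +√(1/2) = +0.707107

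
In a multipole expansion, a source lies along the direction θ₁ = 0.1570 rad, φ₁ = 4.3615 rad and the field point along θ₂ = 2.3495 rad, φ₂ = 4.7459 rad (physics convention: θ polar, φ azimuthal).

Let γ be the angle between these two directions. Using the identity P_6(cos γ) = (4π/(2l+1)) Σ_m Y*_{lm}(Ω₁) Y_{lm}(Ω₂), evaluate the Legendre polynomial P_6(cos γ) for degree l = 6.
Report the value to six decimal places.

Addition theorem: P_6(cos γ) = (4π/13) Σ_m Y*_{lm}(Ω₁) Y_{lm}(Ω₂), m = −6…6:
  m=-6: Y*=0.00000 + 0.00001j  Y=-0.06158 + 0.01255j  product -0.00000 - 0.00000j
  m=-5: Y*=-0.00015 + 0.00003j  Y=-0.03582 - 0.21179j  product 0.00001 + 0.00003j
  m=-4: Y*=0.00035 - 0.00205j  Y=0.40182 - 0.05419j  product 0.00003 - 0.00084j
  m=-3: Y*=0.01652 + 0.00942j  Y=0.04018 + 0.39836j  product -0.00309 + 0.00696j
  m=-2: Y*=-0.09028 + 0.07631j  Y=-0.02487 + 0.00167j  product 0.00212 - 0.00205j
  m=-1: Y*=-0.15614 - 0.42656j  Y=0.01221 + 0.36407j  product 0.15339 - 0.06205j
  m=+0: Y*=0.77017 + 0.00000j  Y=-0.13525 + 0.00000j  product -0.10417 + 0.00000j
  m=+1: Y*=0.15614 - 0.42656j  Y=-0.01221 + 0.36407j  product 0.15339 + 0.06205j
  m=+2: Y*=-0.09028 - 0.07631j  Y=-0.02487 - 0.00167j  product 0.00212 + 0.00205j
  m=+3: Y*=-0.01652 + 0.00942j  Y=-0.04018 + 0.39836j  product -0.00309 - 0.00696j
  m=+4: Y*=0.00035 + 0.00205j  Y=0.40182 + 0.05419j  product 0.00003 + 0.00084j
  m=+5: Y*=0.00015 + 0.00003j  Y=0.03582 - 0.21179j  product 0.00001 - 0.00003j
  m=+6: Y*=0.00000 - 0.00001j  Y=-0.06158 - 0.01255j  product -0.00000 + 0.00000j
Accumulated sum 0.20076 - 0.00000j; after 4π/(2l+1) scaling, 0.19407 - 0.00000j ⇒ P_6 = 0.194065

0.194065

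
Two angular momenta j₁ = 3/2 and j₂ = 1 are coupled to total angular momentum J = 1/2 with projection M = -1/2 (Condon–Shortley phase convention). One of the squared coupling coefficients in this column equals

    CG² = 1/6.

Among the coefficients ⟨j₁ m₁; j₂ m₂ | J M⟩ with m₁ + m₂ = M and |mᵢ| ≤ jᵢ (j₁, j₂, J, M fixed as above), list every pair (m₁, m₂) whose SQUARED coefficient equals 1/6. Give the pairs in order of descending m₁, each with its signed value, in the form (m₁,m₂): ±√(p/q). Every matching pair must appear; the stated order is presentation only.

(1/2,-1): +√(1/6)

Admissible pairs with m₁+m₂ = M = -1/2: (-3/2,1), (-1/2,0), (1/2,-1)
  (m₁,m₂)=(1/2,-1): CG² = 1/6, CG = +√(1/6)   ← matches the target
  (m₁,m₂)=(-1/2,0): CG² = 1/3, CG = −√(1/3)
  (m₁,m₂)=(-3/2,1): CG² = 1/2, CG = +√(1/2)
Pairs with CG² = 1/6: (1/2,-1): +√(1/6)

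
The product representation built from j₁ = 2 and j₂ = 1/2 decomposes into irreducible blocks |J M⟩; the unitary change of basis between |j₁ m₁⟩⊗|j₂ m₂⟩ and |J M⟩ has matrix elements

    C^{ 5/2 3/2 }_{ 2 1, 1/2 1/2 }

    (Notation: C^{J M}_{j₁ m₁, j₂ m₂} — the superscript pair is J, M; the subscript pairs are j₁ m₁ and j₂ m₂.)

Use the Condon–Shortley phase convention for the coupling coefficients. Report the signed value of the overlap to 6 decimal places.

j₁+j₂−J=0  J+j₁−j₂=4  J−j₁+j₂=1  j₁+j₂+J+1=6
(j₁±m₁, j₂±m₂, J±M) = (3,1,1,0,4,1)
P² = 144/5
sum k=0..0:
  [0] +1/6 = 1/6
S = 1/6
C² = P²·S² = 4/5 ; C = +0.894427

+√(4/5) ≈ +0.894427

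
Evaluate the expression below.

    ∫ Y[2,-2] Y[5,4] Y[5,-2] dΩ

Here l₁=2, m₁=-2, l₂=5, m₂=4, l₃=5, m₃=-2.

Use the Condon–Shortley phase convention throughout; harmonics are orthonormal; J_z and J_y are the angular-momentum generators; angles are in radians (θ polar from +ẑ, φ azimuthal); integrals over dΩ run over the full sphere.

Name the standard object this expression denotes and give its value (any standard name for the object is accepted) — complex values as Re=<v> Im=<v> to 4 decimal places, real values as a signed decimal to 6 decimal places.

This is a Gaunt coefficient — the integral of a triple product of spherical harmonics over the sphere.
m-sum 0 ✓  L=12 even ✓  3≤5≤7 ✓
Π(2lᵢ+1) = 5×11×11 = 605
triangle coeff Δ(2,5,5) = 1/38610
Σ_t [0,2]: t=0:+1/2880 t=1:−1/576 t=2:+1/2880 = -1/960
(3j)²=10/429 [(2 5 5; 0 0 0)], sign=+1
Σ_t [2,2]: t=2:+1/20160 = 1/20160
(3j)²=12/715 [(2 5 5; -2 4 -2)], sign=-1
⇒ 4πI² = 40/169
I = (-1)√(40/169/(4π)) = -0.13724032

Gaunt coefficient, -0.137240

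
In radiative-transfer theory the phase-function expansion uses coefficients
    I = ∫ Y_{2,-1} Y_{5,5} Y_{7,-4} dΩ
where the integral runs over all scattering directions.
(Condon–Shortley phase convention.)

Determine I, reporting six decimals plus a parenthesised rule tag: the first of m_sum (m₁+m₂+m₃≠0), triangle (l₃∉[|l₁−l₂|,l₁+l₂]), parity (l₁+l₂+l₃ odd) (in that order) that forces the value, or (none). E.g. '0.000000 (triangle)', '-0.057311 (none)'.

Rules hold: Σm=0, L=14 even, 3≤7≤7.
N = 5·11·15 = 825
Δ = 0!·4!·10!/15! = 1/15015
Racah Σ t=0..0: t=0:+1/57600 = 1/57600
⇒ 3j(2 5 7; 0 0 0)² = 21/715, sgn -1
Racah Σ t=0..0: t=0:+1/21772800 = 1/21772800
⇒ 3j(2 5 7; -1 5 -4)² = 1/1365, sgn -1
4πI² = N·(3j₀)²·(3jₘ)² = 3/169
I = +1·√(0.0177515/4π) = 0.03758481
No selection rule forces the value: the integral is nonzero (none).

0.037585 (none)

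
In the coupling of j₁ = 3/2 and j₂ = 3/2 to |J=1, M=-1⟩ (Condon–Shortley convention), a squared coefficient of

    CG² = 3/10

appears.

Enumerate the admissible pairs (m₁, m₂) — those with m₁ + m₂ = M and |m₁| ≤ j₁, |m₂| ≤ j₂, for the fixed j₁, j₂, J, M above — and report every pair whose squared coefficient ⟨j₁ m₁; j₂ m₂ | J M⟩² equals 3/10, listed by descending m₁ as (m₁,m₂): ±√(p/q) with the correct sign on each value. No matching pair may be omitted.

(1/2,-3/2): +√(3/10); (-3/2,1/2): +√(3/10)

Admissible pairs with m₁+m₂ = M = -1: (-3/2,1/2), (-1/2,-1/2), (1/2,-3/2)
  (m₁,m₂)=(1/2,-3/2): CG² = 3/10, CG = +√(3/10)   ← matches the target
  (m₁,m₂)=(-1/2,-1/2): CG² = 2/5, CG = −√(2/5)
  (m₁,m₂)=(-3/2,1/2): CG² = 3/10, CG = +√(3/10)   ← matches the target
Pairs with CG² = 3/10: (1/2,-3/2): +√(3/10); (-3/2,1/2): +√(3/10)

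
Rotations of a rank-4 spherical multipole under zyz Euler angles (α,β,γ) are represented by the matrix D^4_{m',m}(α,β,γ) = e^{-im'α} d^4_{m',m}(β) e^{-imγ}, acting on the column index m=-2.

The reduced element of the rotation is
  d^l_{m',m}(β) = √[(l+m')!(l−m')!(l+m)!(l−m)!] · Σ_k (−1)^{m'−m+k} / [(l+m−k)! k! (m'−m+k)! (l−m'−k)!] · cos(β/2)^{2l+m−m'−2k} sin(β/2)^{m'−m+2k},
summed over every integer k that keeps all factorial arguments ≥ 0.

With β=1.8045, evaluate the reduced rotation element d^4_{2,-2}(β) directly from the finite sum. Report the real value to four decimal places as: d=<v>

d=-0.0932

d^4_{2,-2}(β=1.8045) via the finite sum:
Half-angle: c=0.619846, s=0.784724. N=√(720·2·2·720)=1440.000000
The bounds max(0,m−m')=0 and min(l+m,l−m')=2 give 3 terms
  k=0: (−1)^4·1440.0000/(96)·0.6198^4·0.7847^4 = +0.839640
  k=1: (−1)^5·1440.0000/(120)·0.6198^2·0.7847^6 = -1.076586
  k=2: (−1)^6·1440.0000/(1440)·0.6198^0·0.7847^8 = +0.143792
d^4_{2,-2}(1.8045) = +0.839640 -1.076586 +0.143792 = -0.093155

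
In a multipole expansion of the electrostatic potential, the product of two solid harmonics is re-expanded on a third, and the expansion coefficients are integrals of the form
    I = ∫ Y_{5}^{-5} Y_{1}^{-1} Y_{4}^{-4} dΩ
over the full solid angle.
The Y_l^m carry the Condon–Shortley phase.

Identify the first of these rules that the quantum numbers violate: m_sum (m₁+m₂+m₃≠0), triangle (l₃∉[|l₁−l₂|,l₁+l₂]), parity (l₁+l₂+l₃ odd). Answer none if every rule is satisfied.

m_sum

azimuthal sum: -5 − 1 − 4 = -10  ✗
4 ≤ 4 ≤ 6 (triangle on l)
L = 5 + 1 + 4 = 10 (even)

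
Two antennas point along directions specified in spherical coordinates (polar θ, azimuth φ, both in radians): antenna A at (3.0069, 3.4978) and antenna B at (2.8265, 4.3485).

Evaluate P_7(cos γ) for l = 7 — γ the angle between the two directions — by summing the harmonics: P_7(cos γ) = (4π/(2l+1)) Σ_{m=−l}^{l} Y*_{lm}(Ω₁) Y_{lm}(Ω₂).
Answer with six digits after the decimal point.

Summing Y*_{l m}(θ₁,φ₁)·Y_{l m}(θ₂,φ₂) over m ∈ [−7, 7]; prefactor 4π/(2·7+1) = 0.837758:
  m=-7: Y*=0.00000 - 0.00000j  Y=0.00008 + 0.00011j  product 0.00000 + 0.00000j
  m=-6: Y*=0.00001 - 0.00001j  Y=-0.00091 + 0.00129j  product 0.00000 + 0.00000j
  m=-5: Y*=0.00004 - 0.00018j  Y=-0.01093 - 0.00278j  product -0.00000 + 0.00000j
  m=-4: Y*=-0.00034 - 0.00228j  Y=-0.00648 - 0.05595j  product -0.00013 + 0.00003j
  m=-3: Y*=-0.00981 - 0.01787j  Y=0.17588 - 0.09137j  product -0.00336 - 0.00225j
  m=-2: Y*=-0.09494 - 0.08201j  Y=0.34579 + 0.30807j  product -0.00757 - 0.05761j
  m=-1: Y*=-0.45392 - 0.16889j  Y=-0.20738 + 0.54452j  product 0.18610 - 0.21214j
  m=+0: Y*=-0.83199 + 0.00000j  Y=-0.02299 + 0.00000j  product 0.01913 + 0.00000j
  m=+1: Y*=0.45392 - 0.16889j  Y=0.20738 + 0.54452j  product 0.18610 + 0.21214j
  m=+2: Y*=-0.09494 + 0.08201j  Y=0.34579 - 0.30807j  product -0.00757 + 0.05761j
  m=+3: Y*=0.00981 - 0.01787j  Y=-0.17588 - 0.09137j  product -0.00336 + 0.00225j
  m=+4: Y*=-0.00034 + 0.00228j  Y=-0.00648 + 0.05595j  product -0.00013 - 0.00003j
  m=+5: Y*=-0.00004 - 0.00018j  Y=0.01093 - 0.00278j  product -0.00000 - 0.00000j
  m=+6: Y*=0.00001 + 0.00001j  Y=-0.00091 - 0.00129j  product 0.00000 - 0.00000j
  m=+7: Y*=-0.00000 - 0.00000j  Y=-0.00008 + 0.00011j  product 0.00000 - 0.00000j
Σ over m = 0.36922 + 0.00000j; ×(4π/15) → 0.30932 + 0.00000j. Real part: 0.309321

0.309321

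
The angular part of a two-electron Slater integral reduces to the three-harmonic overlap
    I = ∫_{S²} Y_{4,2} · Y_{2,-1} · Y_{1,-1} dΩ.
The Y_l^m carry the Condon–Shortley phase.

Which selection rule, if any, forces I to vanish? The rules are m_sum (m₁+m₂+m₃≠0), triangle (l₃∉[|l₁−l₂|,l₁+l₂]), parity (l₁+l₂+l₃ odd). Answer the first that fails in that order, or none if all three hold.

triangle

m₁+m₂+m₃ = 2 − 1 − 1 = 0  ✓
triangle: need |l₁−l₂| ≤ l₃ ≤ l₁+l₂ = [2,6]; l₃=1 is outside  ✗
parity: l₁+l₂+l₃ = 7 is odd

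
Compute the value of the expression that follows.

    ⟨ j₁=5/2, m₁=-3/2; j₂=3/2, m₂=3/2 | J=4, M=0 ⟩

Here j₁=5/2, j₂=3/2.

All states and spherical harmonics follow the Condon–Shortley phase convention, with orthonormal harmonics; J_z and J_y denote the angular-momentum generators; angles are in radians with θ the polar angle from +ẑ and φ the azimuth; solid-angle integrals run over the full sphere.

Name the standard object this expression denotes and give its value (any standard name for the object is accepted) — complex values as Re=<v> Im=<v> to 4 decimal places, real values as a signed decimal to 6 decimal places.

Clebsch–Gordan coefficient, +√(1/14) ≈ +0.267261

This is a Clebsch–Gordan (vector-coupling) coefficient.
j₁+j₂−J=0  J+j₁−j₂=5  J−j₁+j₂=3  j₁+j₂+J+1=9
(j₁±m₁, j₂±m₂, J±M) = (1,4,3,0,4,4)
P² = 10368/7
sum k=0..0:
  [0] +1/144 = 1/144
S = 1/144
C² = P²·S² = 1/14 ; C = +0.267261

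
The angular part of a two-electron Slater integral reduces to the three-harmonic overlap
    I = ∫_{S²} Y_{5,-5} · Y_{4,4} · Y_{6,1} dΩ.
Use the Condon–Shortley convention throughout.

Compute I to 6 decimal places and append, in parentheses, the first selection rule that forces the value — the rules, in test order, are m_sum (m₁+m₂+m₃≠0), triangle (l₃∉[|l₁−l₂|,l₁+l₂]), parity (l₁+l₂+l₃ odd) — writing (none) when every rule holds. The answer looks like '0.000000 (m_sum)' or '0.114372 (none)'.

l₁+l₂+l₃=15 is odd: 3j(l;000)=0 ⇒ I=0

0.000000 (parity)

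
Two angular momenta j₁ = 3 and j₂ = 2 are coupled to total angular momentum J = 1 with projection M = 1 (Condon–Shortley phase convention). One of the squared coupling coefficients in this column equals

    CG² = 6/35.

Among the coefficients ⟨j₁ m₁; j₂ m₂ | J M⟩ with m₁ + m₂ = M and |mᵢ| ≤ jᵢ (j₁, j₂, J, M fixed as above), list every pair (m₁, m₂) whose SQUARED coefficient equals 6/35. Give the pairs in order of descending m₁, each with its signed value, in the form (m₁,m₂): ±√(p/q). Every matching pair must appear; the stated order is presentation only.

Admissible pairs with m₁+m₂ = M = 1: (-1,2), (0,1), (1,0), (2,-1), (3,-2)
  (m₁,m₂)=(3,-2): CG² = 3/7, CG = +√(3/7)
  (m₁,m₂)=(2,-1): CG² = 2/7, CG = −√(2/7)
  (m₁,m₂)=(1,0): CG² = 6/35, CG = +√(6/35)   ← matches the target
  (m₁,m₂)=(0,1): CG² = 3/35, CG = −√(3/35)
  (m₁,m₂)=(-1,2): CG² = 1/35, CG = +√(1/35)
Pairs with CG² = 6/35: (1,0): +√(6/35)

(1,0): +√(6/35)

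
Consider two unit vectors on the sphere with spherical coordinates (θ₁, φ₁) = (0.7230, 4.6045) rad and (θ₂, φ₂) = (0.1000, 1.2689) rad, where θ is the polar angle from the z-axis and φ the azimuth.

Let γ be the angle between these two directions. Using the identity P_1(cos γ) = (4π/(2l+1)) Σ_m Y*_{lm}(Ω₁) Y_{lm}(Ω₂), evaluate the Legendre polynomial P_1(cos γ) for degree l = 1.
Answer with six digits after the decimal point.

0.681264

Expand P_1 via completeness: Σ_{m} conj(Y_{1,m}) at Ω₁ times Y_{1,m} at Ω₂ —
  m=-1: (-0.024615, -0.227263) × (0.010256, -0.032932) = (-0.007737, -0.001520)  (running Σ = (-0.007737, -0.001520))
  m=0: (0.366366, -0.000000) × (0.486162, 0.000000) = (0.178113, 0.000000)  (running Σ = (0.170376, -0.001520))
  m=1: (0.024615, -0.227263) × (-0.010256, -0.032932) = (-0.007737, 0.001520)  (running Σ = (0.162640, 0.000000))
Total Σ_m = (0.162640, 0.000000). Multiply by 4.188790: (0.681264, 0.000000). P_1(cos γ) = 0.681264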